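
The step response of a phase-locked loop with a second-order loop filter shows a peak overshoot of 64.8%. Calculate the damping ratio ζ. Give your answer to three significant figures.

ζ ≈ 0.137

Inverting the overshoot relation: ζ = |ln 0.648|/√(π² + ln²0.648) = 0.137.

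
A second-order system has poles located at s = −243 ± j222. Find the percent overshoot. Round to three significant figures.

%OS ≈ 3.21%

The poles are at −σ ± jω_d with σ = 243 and ω_d = 222, so ω_n = √(σ²+ω_d²) = 329 rad/s and ζ = σ/ω_n = 0.738.
Overshoot: exp(−π·0.738/√(1−0.738²)) = 0.0321, i.e. 3.21%.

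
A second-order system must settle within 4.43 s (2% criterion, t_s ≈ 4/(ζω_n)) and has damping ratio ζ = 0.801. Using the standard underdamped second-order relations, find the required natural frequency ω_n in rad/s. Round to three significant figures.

ω_n ≈ 1.13 rad/s

Rearranging t_s ≈ 4/(ζω_n) gives ω_n = 4/(ζ·t_s) = 4/(0.801 × 4.43) = 1.13 rad/s.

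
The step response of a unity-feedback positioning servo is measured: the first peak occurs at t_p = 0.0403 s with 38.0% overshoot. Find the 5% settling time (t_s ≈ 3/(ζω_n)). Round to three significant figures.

From the overshoot, ζ = −ln(OS)/√(π²+ln²(OS)) = 0.294.
t_p = π/ω_d ⇒ ω_d = 78.0 rad/s; then ω_n = ω_d/√(1−ζ²) = 81.6 rad/s.
t_s ≈ 3/(ζω_n) = 3/(0.294·81.6) = 0.125 s.

t_s ≈ 0.125 s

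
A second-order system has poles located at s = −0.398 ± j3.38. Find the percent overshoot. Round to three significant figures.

The poles are at −σ ± jω_d with σ = 0.398 and ω_d = 3.38, so ω_n = √(σ²+ω_d²) = 3.40 rad/s and ζ = σ/ω_n = 0.117.
%OS = 100·exp(−πζ/√(1−ζ²)) = 69.1%.

%OS ≈ 69.1%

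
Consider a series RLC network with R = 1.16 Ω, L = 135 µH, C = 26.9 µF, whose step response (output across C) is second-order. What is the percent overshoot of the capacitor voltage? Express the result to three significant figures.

For a series RLC circuit (capacitor voltage as output), ω_n = 1/√(LC) = 1/√(135 µH · 26.9 µF) = 16600 rad/s.
ζ = (R/2)·√(C/L) = (1.16/2)·√(26.9 µF/135 µH) = 0.259.
%OS = 100 e^{−πζ/√(1−ζ²)} with ζ = 0.259 gives 43.1%.

%OS ≈ 43.1%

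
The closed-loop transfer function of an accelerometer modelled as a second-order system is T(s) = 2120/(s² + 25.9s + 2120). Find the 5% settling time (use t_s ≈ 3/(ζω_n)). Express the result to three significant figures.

t_s ≈ 0.232 s

Matching coefficients with s² + 2ζω_n s + ω_n² gives ω_n² = 2120 ⇒ ω_n = 46.0 rad/s, and ζ = 25.9/(2ω_n) = 0.281.
t_s ≈ 3/(ζω_n) = 3/(0.281·46.0) = 0.232 s.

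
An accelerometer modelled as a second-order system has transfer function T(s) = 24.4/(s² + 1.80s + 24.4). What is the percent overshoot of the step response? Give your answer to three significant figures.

%OS ≈ 55.9%

Comparing the denominator to s² + 2ζω_n s + ω_n²: ω_n = √24.4 = 4.94 rad/s, and 2ζω_n = 1.80 so ζ = 1.80/(2·4.94) = 0.182.
Overshoot: exp(−π·0.182/√(1−0.182²)) = 0.559, i.e. 55.9%.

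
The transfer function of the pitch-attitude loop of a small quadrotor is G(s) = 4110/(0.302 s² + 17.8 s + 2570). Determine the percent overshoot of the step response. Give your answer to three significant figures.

Dividing through by 0.302: denominator becomes s² + 58.94 s + 8510.
So ω_n = √8510 = 92.2 rad/s and ζ = 58.94/(2·92.2) = 0.319.
Overshoot: exp(−π·0.319/√(1−0.319²)) = 0.347, i.e. 34.7%.

%OS ≈ 34.7%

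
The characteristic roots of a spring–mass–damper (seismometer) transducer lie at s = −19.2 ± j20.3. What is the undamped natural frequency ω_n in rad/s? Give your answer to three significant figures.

The poles are at −σ ± jω_d with σ = 19.2 and ω_d = 20.3, so ω_n = √(σ²+ω_d²) = 27.9 rad/s and ζ = σ/ω_n = 0.687.

ω_n ≈ 27.9 rad/s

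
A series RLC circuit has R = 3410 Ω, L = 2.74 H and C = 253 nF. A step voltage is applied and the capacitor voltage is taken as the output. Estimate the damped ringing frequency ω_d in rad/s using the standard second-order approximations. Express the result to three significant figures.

For a series RLC circuit (capacitor voltage as output), ω_n = 1/√(LC) = 1/√(2.74 H · 253 nF) = 1200 rad/s.
ζ = (R/2)·√(C/L) = (3410/2)·√(253 nF/2.74 H) = 0.518.
ω_d = 1200·√(1 − 0.518²) = 1030 rad/s.

ω_d ≈ 1030 rad/s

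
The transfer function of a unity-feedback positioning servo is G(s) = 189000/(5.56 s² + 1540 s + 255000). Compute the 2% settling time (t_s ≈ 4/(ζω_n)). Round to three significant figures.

t_s ≈ 0.0289 s

Dividing through by 5.56: denominator becomes s² + 277.0 s + 45860.
So ω_n = √45860 = 214 rad/s and ζ = 277.0/(2·214) = 0.647.
t_s ≈ 4/(ζω_n) = 0.0289 s.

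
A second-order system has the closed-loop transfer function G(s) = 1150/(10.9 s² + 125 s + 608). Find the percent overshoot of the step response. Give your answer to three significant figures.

Dividing through by 10.9: denominator becomes s² + 11.47 s + 55.78.
So ω_n = √55.78 = 7.47 rad/s and ζ = 11.47/(2·7.47) = 0.768.
%OS = 100 e^{−πζ/√(1−ζ²)} with ζ = 0.768 gives 2.32%.

%OS ≈ 2.32%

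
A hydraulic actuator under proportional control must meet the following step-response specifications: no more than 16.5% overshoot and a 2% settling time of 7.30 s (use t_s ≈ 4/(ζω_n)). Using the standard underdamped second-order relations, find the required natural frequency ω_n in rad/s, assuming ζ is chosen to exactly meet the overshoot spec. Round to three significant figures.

ω_n ≈ 1.10 rad/s

From %OS = 100·exp(−πζ/√(1−ζ²)), invert to get ζ = −ln(OS)/√(π² + ln²(OS)) with OS = 0.165.
−ln 0.165 = 1.802, so ζ = 1.802/√(π² + 3.247) = 0.498.
Then ω_n = 4/(ζ t_s) = 4/(0.498 × 7.30) = 1.10 rad/s.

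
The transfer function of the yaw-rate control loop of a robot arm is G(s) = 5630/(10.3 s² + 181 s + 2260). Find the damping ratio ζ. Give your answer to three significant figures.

ζ ≈ 0.593

Dividing through by 10.3: denominator becomes s² + 17.57 s + 219.4.
So ω_n = √219.4 = 14.8 rad/s and ζ = 17.57/(2·14.8) = 0.593.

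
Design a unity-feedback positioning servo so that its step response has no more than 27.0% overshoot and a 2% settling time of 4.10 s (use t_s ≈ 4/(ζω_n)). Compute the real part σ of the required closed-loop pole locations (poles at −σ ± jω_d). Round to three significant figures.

The settling-time spec alone fixes σ = ζω_n = 4/t_s = 4/4.10 = 0.976.
(Overshoot then fixes ζ = 0.385 and hence ω_d = σ·√(1−ζ²)/ζ = 2.34 rad/s.)

σ ≈ 0.976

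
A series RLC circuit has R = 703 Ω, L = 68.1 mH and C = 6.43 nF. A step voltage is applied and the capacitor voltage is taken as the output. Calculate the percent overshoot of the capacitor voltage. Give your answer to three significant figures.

%OS ≈ 71.1%

For a series RLC circuit (capacitor voltage as output), ω_n = 1/√(LC) = 1/√(68.1 mH · 6.43 nF) = 47800 rad/s.
ζ = (R/2)·√(C/L) = (703/2)·√(6.43 nF/68.1 mH) = 0.108.
Overshoot: exp(−π·0.108/√(1−0.108²)) = 0.711, i.e. 71.1%.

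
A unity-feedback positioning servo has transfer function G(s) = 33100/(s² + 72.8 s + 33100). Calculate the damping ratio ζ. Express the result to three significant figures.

Comparing the denominator to s² + 2ζω_n s + ω_n²: ω_n = √33100 = 182 rad/s, and 2ζω_n = 72.8 so ζ = 72.8/(2·182) = 0.200.

ζ ≈ 0.200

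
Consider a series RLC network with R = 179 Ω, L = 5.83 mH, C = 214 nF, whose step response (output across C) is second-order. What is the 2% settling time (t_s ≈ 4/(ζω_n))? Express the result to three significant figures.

For a series RLC circuit (capacitor voltage as output), ω_n = 1/√(LC) = 1/√(5.83 mH · 214 nF) = 28300 rad/s.
ζ = (R/2)·√(C/L) = (179/2)·√(214 nF/5.83 mH) = 0.542.
t_s ≈ 4/(ζω_n) = 0.000261 s.

t_s ≈ 0.000261 s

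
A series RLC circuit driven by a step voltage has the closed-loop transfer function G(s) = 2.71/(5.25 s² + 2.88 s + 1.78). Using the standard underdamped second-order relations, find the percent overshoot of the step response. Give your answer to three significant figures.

Dividing through by 5.25: denominator becomes s² + 0.5486 s + 0.3390.
So ω_n = √0.3390 = 0.582 rad/s and ζ = 0.5486/(2·0.582) = 0.471.
%OS = 100 e^{−πζ/√(1−ζ²)} with ζ = 0.471 gives 18.7%.

%OS ≈ 18.7%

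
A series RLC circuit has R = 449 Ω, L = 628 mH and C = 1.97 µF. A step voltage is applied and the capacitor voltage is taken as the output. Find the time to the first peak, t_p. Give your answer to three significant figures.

t_p ≈ 0.00381 s

For a series RLC circuit (capacitor voltage as output), ω_n = 1/√(LC) = 1/√(628 mH · 1.97 µF) = 899 rad/s.
ζ = (R/2)·√(C/L) = (449/2)·√(1.97 µF/628 mH) = 0.398.
ω_d = 899·√(1 − 0.398²) = 825 rad/s. t_p = π/ω_d = 0.00381 s.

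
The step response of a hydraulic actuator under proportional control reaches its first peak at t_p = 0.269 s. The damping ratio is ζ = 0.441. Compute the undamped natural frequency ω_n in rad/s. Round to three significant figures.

Peak time t_p = π/ω_d, so ω_d = π/t_p = π/0.269 = 11.7 rad/s.
ω_n = ω_d/√(1−ζ²) = 11.7/√0.806 = 13.0 rad/s.

ω_n ≈ 13.0 rad/s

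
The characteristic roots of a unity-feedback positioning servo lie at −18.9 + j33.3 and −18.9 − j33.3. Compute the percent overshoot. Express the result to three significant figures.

|pole| = ω_n = √(18.9² + 33.3²) = 38.3 rad/s; ζ = cos θ = σ/ω_n = 0.494.
%OS = 100·exp(−πζ/√(1−ζ²)) = 16.8%.

%OS ≈ 16.8%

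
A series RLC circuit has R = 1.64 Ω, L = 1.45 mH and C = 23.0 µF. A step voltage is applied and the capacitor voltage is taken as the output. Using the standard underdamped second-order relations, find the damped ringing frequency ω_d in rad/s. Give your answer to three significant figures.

For a series RLC circuit (capacitor voltage as output), ω_n = 1/√(LC) = 1/√(1.45 mH · 23.0 µF) = 5480 rad/s.
ζ = (R/2)·√(C/L) = (1.64/2)·√(23.0 µF/1.45 mH) = 0.103.
ω_d = 5480·√(1 − 0.103²) = 5450 rad/s.

ω_d ≈ 5450 rad/s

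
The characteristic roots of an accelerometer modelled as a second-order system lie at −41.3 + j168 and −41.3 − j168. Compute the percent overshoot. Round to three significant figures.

With σ = 41.3, ω_d = 168: ω_n = √(σ²+ω_d²) = 173 rad/s, ζ = σ/ω_n = 0.239.
%OS = 100·exp(−πζ/√(1−ζ²)) = 46.2%.

%OS ≈ 46.2%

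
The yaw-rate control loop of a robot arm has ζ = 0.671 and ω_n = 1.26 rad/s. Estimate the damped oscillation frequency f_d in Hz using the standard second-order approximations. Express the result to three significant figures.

ω_d = ω_n√(1−ζ²) = 1.26·√0.550 = 0.934 rad/s.
f_d = ω_d/(2π) = 0.149 Hz.

f_d ≈ 0.149 Hz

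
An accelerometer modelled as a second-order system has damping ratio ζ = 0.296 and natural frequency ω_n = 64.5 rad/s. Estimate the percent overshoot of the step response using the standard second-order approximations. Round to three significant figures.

For an underdamped second-order system, %OS = 100·exp(−πζ/√(1−ζ²)).
πζ/√(1−ζ²) = π·0.296/√(1−0.0876) = 0.9735, so %OS = 100·e^(−0.9735) = 37.8%.

%OS ≈ 37.8%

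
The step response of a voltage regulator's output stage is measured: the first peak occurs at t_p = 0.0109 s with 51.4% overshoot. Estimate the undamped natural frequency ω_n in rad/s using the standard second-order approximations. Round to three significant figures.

ω_n ≈ 295 rad/s

From the overshoot, ζ = −ln(OS)/√(π²+ln²(OS)) = 0.207.
t_p = π/ω_d ⇒ ω_d = 288 rad/s; then ω_n = ω_d/√(1−ζ²) = 295 rad/s.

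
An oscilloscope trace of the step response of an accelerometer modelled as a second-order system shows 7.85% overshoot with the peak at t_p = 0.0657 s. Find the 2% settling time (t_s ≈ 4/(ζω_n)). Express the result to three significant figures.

From the overshoot, ζ = −ln(OS)/√(π²+ln²(OS)) = 0.629.
t_p = π/ω_d ⇒ ω_d = 47.8 rad/s; then ω_n = ω_d/√(1−ζ²) = 61.5 rad/s.
t_s ≈ 4/(ζω_n) = 4/(0.629·61.5) = 0.103 s.

t_s ≈ 0.103 s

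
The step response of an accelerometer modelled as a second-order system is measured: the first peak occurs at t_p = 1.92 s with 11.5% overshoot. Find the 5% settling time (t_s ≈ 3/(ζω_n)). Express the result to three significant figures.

The overshoot fixes ζ = −ln(OS)/√(π²+ln²(OS)) = 0.567.
From t_p = π/ω_d, ω_d = π/1.92 = 1.64 rad/s, so ω_n = ω_d/√(1−ζ²) = 1.99 rad/s.
t_s ≈ 3/(ζω_n) = 3/(0.567·1.99) = 2.66 s.

t_s ≈ 2.66 s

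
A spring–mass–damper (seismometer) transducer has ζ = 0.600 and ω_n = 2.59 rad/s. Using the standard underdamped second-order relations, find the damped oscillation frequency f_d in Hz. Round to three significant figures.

f_d ≈ 0.330 Hz

ω_d = ω_n√(1−ζ²) = 2.59·√0.640 = 2.07 rad/s.
f_d = ω_d/(2π) = 0.330 Hz.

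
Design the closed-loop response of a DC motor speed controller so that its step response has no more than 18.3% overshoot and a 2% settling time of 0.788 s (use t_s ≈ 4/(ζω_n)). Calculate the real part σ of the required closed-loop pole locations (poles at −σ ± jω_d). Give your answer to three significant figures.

The settling-time spec alone fixes σ = ζω_n = 4/t_s = 4/0.788 = 5.08.
(Overshoot then fixes ζ = 0.476 and hence ω_d = σ·√(1−ζ²)/ζ = 9.39 rad/s.)

σ ≈ 5.08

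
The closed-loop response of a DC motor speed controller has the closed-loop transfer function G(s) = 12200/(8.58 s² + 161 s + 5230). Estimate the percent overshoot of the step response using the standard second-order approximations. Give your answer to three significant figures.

%OS ≈ 27.5%

Dividing through by 8.58: denominator becomes s² + 18.76 s + 609.6.
So ω_n = √609.6 = 24.7 rad/s and ζ = 18.76/(2·24.7) = 0.380.
%OS = 100 e^{−πζ/√(1−ζ²)} with ζ = 0.380 gives 27.5%.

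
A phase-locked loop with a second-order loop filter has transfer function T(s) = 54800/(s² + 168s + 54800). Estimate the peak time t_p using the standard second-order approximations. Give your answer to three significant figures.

Matching coefficients with s² + 2ζω_n s + ω_n² gives ω_n² = 54800 ⇒ ω_n = 234 rad/s, and ζ = 168/(2ω_n) = 0.359.
ω_d = ω_n√(1−ζ²) = 219 rad/s. Then t_p = π/ω_d = 0.0144 s.

t_p ≈ 0.0144 s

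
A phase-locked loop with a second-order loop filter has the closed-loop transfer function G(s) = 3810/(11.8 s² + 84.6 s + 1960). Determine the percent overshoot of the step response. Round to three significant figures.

Dividing through by 11.8: denominator becomes s² + 7.169 s + 166.1.
So ω_n = √166.1 = 12.9 rad/s and ζ = 7.169/(2·12.9) = 0.278.
%OS = 100·exp(−πζ/√(1−ζ²)) = 40.3%.

%OS ≈ 40.3%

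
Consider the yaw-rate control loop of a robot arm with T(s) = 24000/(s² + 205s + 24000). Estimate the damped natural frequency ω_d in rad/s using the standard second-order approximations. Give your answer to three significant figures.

ω_d ≈ 116 rad/s

Matching coefficients with s² + 2ζω_n s + ω_n² gives ω_n² = 24000 ⇒ ω_n = 155 rad/s, and ζ = 205/(2ω_n) = 0.662.
ω_d = 155·√(1 − 0.662²) = 116 rad/s.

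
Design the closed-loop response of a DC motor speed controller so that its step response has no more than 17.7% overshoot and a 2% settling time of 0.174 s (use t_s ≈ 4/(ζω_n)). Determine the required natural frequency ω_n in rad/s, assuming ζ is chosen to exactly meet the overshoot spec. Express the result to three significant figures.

ω_n ≈ 47.6 rad/s

From %OS = 100·exp(−πζ/√(1−ζ²)), invert to get ζ = −ln(OS)/√(π² + ln²(OS)) with OS = 0.177.
−ln 0.177 = 1.732, so ζ = 1.732/√(π² + 2.998) = 0.483.
From t_s ≈ 4/(ζω_n): ω_n = 4/(ζ·t_s) = 4/(0.483·0.174) = 47.6 rad/s.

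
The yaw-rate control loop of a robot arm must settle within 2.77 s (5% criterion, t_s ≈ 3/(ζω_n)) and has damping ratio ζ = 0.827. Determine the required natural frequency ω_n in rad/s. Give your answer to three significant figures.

ω_n ≈ 1.31 rad/s

Rearranging t_s ≈ 3/(ζω_n) gives ω_n = 3/(ζ·t_s) = 3/(0.827 × 2.77) = 1.31 rad/s.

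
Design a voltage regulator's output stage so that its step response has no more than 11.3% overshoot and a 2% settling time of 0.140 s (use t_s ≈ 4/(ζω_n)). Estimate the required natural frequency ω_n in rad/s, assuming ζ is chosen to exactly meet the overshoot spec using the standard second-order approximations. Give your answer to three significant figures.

ω_n ≈ 50.1 rad/s

Inverting the overshoot relation: ζ = |ln 0.113|/√(π² + ln²0.113) = 0.570.
Then ω_n = 4/(ζ t_s) = 4/(0.570 × 0.140) = 50.1 rad/s.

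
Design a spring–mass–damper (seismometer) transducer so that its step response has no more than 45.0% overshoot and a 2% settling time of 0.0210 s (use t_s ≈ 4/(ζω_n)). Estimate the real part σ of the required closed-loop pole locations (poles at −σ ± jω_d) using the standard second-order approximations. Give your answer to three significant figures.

The settling-time spec alone fixes σ = ζω_n = 4/t_s = 4/0.0210 = 190.
(Overshoot then fixes ζ = 0.246 and hence ω_d = σ·√(1−ζ²)/ζ = 749 rad/s.)

σ ≈ 190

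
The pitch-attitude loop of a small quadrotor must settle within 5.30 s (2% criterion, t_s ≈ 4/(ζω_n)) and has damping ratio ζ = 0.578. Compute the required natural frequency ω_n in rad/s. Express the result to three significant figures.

Rearranging t_s ≈ 4/(ζω_n) gives ω_n = 4/(ζ·t_s) = 4/(0.578 × 5.30) = 1.31 rad/s.

ω_n ≈ 1.31 rad/s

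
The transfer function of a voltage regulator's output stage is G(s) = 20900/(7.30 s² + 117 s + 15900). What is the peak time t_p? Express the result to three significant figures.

t_p ≈ 0.0683 s

Dividing through by 7.30: denominator becomes s² + 16.03 s + 2178.
So ω_n = √2178 = 46.7 rad/s and ζ = 16.03/(2·46.7) = 0.172.
ω_d = 46.7·√(1 − 0.172²) = 46.0 rad/s. t_p = π/ω_d = 0.0683 s.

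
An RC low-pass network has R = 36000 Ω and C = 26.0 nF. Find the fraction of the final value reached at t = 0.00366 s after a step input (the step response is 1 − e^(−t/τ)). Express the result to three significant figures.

τ = RC = 36000 × 26.0 nF = 0.000936 s.
y(t)/y_∞ = 1 − e^(−t/τ) = 1 − e^(−0.00366/0.000936) = 1 − e^(−3.91) = 0.980.

y/y_∞ ≈ 0.980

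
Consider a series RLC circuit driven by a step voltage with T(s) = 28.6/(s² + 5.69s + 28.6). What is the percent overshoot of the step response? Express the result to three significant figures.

Matching coefficients with s² + 2ζω_n s + ω_n² gives ω_n² = 28.6 ⇒ ω_n = 5.35 rad/s, and ζ = 5.69/(2ω_n) = 0.532.
Overshoot: exp(−π·0.532/√(1−0.532²)) = 0.139, i.e. 13.9%.

%OS ≈ 13.9%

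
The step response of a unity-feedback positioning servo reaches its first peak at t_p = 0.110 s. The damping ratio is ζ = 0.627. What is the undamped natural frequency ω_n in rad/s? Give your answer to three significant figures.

ω_n ≈ 36.7 rad/s

Peak time t_p = π/ω_d, so ω_d = π/t_p = π/0.110 = 28.6 rad/s.
ω_n = ω_d/√(1−ζ²) = 28.6/√0.607 = 36.7 rad/s.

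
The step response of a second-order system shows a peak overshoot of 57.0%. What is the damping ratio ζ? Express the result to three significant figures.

Inverting the overshoot relation: ζ = |ln 0.570|/√(π² + ln²0.570) = 0.176.

ζ ≈ 0.176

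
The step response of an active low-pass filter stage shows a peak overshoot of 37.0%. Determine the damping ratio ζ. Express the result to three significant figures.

From %OS = 100·exp(−πζ/√(1−ζ²)), invert to get ζ = −ln(OS)/√(π² + ln²(OS)) with OS = 0.370.
−ln 0.370 = 0.9943, so ζ = 0.9943/√(π² + 0.9885) = 0.302.

ζ ≈ 0.302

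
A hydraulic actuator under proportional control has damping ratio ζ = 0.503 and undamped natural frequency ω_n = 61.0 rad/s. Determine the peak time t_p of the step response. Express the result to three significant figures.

t_p ≈ 0.0596 s

The damped frequency is ω_d = ω_n√(1−ζ²) = 61.0·√(1−0.253) = 52.7 rad/s.
Peak time t_p = π/ω_d = π/52.7 = 0.0596 s.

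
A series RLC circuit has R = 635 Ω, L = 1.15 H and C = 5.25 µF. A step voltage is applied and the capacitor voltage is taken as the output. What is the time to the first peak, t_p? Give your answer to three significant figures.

For a series RLC circuit (capacitor voltage as output), ω_n = 1/√(LC) = 1/√(1.15 H · 5.25 µF) = 407 rad/s.
ζ = (R/2)·√(C/L) = (635/2)·√(5.25 µF/1.15 H) = 0.678.
ω_d = 407·√(1 − 0.678²) = 299 rad/s. t_p = π/ω_d = 0.0105 s.

t_p ≈ 0.0105 s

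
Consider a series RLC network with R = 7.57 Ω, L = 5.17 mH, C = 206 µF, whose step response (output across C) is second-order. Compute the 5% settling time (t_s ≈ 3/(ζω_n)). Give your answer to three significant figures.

For a series RLC circuit (capacitor voltage as output), ω_n = 1/√(LC) = 1/√(5.17 mH · 206 µF) = 969 rad/s.
ζ = (R/2)·√(C/L) = (7.57/2)·√(206 µF/5.17 mH) = 0.756.
t_s ≈ 3/(ζω_n) = 0.00410 s.

t_s ≈ 0.00410 s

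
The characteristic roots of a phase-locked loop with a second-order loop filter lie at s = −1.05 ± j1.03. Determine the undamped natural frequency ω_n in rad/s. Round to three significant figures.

ω_n ≈ 1.47 rad/s

The poles are at −σ ± jω_d with σ = 1.05 and ω_d = 1.03, so ω_n = √(σ²+ω_d²) = 1.47 rad/s and ζ = σ/ω_n = 0.714.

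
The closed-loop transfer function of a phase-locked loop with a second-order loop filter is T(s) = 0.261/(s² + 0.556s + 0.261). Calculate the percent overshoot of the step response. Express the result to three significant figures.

ω_n = √0.261 = 0.511 rad/s; ζ = 0.556/(2·0.511) = 0.544.
%OS = 100 e^{−πζ/√(1−ζ²)} with ζ = 0.544 gives 13.0%.

%OS ≈ 13.0%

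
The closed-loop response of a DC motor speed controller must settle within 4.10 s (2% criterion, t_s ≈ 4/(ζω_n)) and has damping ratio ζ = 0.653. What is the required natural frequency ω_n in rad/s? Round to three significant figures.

ω_n ≈ 1.49 rad/s

Rearranging t_s ≈ 4/(ζω_n) gives ω_n = 4/(ζ·t_s) = 4/(0.653 × 4.10) = 1.49 rad/s.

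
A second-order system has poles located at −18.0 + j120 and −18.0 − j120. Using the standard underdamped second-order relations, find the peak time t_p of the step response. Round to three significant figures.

t_p ≈ 0.0262 s

t_p = π/ω_d with ω_d = 120 (the imaginary part), so t_p = 0.0262 s.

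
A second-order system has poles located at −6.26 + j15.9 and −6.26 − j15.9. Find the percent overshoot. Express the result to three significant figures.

With σ = 6.26, ω_d = 15.9: ω_n = √(σ²+ω_d²) = 17.1 rad/s, ζ = σ/ω_n = 0.366.
%OS = 100·exp(−πζ/√(1−ζ²)) = 29.0%.

%OS ≈ 29.0%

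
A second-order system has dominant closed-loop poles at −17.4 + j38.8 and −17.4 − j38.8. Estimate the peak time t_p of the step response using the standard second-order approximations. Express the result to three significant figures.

t_p = π/ω_d with ω_d = 38.8 (the imaginary part), so t_p = 0.0810 s.

t_p ≈ 0.0810 s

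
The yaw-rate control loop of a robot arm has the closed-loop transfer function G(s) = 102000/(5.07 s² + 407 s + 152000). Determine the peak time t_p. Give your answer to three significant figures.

t_p ≈ 0.0187 s

Dividing through by 5.07: denominator becomes s² + 80.28 s + 29980.
So ω_n = √29980 = 173 rad/s and ζ = 80.28/(2·173) = 0.232.
ω_d = ω_n√(1−ζ²) = 168 rad/s. t_p = π/ω_d = 0.0187 s.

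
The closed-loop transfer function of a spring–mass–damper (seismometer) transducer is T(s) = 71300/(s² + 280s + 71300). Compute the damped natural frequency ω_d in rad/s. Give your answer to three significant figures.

ω_d ≈ 227 rad/s

Matching coefficients with s² + 2ζω_n s + ω_n² gives ω_n² = 71300 ⇒ ω_n = 267 rad/s, and ζ = 280/(2ω_n) = 0.524.
The damped frequency ω_d = ω_n√(1−ζ²) = 227 rad/s.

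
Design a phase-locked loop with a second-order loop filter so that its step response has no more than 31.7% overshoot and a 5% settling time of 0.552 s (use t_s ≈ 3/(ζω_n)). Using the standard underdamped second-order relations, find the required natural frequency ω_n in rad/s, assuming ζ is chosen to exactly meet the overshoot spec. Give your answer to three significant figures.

ω_n ≈ 15.8 rad/s

Inverting the overshoot relation: ζ = |ln 0.317|/√(π² + ln²0.317) = 0.343.
Then ω_n = 3/(ζ t_s) = 3/(0.343 × 0.552) = 15.8 rad/s.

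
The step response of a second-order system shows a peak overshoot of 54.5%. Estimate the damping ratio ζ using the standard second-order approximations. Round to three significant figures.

ζ = −ln(OS)/√(π² + (ln OS)²). With OS = 0.545, ln OS = −0.6070 and ζ = 0.6070/3.200 = 0.190.

ζ ≈ 0.190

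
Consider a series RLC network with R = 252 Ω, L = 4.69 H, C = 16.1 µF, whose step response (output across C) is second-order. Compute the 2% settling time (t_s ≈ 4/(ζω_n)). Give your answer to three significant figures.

t_s ≈ 0.149 s

For a series RLC circuit (capacitor voltage as output), ω_n = 1/√(LC) = 1/√(4.69 H · 16.1 µF) = 115 rad/s.
ζ = (R/2)·√(C/L) = (252/2)·√(16.1 µF/4.69 H) = 0.233.
t_s ≈ 4/(ζω_n) = 0.149 s.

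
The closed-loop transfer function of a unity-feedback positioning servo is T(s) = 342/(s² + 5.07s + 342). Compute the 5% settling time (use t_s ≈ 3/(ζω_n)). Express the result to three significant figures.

t_s ≈ 1.18 s

ω_n = √342 = 18.5 rad/s; ζ = 5.07/(2·18.5) = 0.137.
t_s ≈ 3/(ζω_n) = 3/(0.137·18.5) = 1.18 s.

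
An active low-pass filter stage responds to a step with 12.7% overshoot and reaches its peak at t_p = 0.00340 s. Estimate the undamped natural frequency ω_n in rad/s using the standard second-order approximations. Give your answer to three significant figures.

ω_n ≈ 1110 rad/s

The overshoot fixes ζ = −ln(OS)/√(π²+ln²(OS)) = 0.549.
t_p = π/ω_d ⇒ ω_d = 924 rad/s; then ω_n = ω_d/√(1−ζ²) = 1110 rad/s.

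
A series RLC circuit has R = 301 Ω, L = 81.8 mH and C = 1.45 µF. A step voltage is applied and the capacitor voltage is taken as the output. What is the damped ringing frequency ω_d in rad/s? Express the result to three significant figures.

For a series RLC circuit (capacitor voltage as output), ω_n = 1/√(LC) = 1/√(81.8 mH · 1.45 µF) = 2900 rad/s.
ζ = (R/2)·√(C/L) = (301/2)·√(1.45 µF/81.8 mH) = 0.634.
ω_d = 2900·√(1 − 0.634²) = 2250 rad/s.

ω_d ≈ 2250 rad/s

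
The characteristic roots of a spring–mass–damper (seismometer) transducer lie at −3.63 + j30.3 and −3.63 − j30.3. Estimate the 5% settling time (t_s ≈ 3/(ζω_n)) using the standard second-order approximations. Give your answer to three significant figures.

t_s ≈ 0.826 s

For poles at −σ ± jω_d, ζω_n = σ = 3.63, so t_s ≈ 3/σ = 0.826 s.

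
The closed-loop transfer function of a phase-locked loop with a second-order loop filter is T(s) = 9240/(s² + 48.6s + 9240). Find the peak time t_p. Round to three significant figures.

t_p ≈ 0.0338 s

Matching coefficients with s² + 2ζω_n s + ω_n² gives ω_n² = 9240 ⇒ ω_n = 96.1 rad/s, and ζ = 48.6/(2ω_n) = 0.253.
ω_d = 96.1·√(1 − 0.253²) = 93.0 rad/s. Then t_p = π/ω_d = 0.0338 s.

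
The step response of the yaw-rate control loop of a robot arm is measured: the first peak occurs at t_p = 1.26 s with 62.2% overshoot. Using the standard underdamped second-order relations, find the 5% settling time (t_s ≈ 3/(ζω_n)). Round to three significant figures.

From the overshoot, ζ = −ln(OS)/√(π²+ln²(OS)) = 0.149.
t_p = π/ω_d ⇒ ω_d = 2.49 rad/s; then ω_n = ω_d/√(1−ζ²) = 2.52 rad/s.
t_s ≈ 3/(ζω_n) = 3/(0.149·2.52) = 7.96 s.

t_s ≈ 7.96 s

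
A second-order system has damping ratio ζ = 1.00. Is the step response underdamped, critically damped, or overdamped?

Since ζ = 1, the system is critically damped.

critically damped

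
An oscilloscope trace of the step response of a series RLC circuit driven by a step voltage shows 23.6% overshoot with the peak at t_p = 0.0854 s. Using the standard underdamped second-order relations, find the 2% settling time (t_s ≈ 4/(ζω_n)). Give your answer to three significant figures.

t_s ≈ 0.237 s

From the overshoot, ζ = −ln(OS)/√(π²+ln²(OS)) = 0.418.
t_p = π/ω_d ⇒ ω_d = 36.8 rad/s; then ω_n = ω_d/√(1−ζ²) = 40.5 rad/s.
t_s ≈ 4/(ζω_n) = 4/(0.418·40.5) = 0.237 s.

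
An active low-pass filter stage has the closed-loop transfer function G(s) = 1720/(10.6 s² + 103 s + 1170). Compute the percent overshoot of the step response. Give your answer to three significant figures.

%OS ≈ 19.4%

Dividing through by 10.6: denominator becomes s² + 9.717 s + 110.4.
So ω_n = √110.4 = 10.5 rad/s and ζ = 9.717/(2·10.5) = 0.462.
%OS = 100 e^{−πζ/√(1−ζ²)} with ζ = 0.462 gives 19.4%.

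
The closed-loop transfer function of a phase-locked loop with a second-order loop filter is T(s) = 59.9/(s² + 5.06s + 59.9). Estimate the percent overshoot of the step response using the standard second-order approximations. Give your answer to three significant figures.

Comparing the denominator to s² + 2ζω_n s + ω_n²: ω_n = √59.9 = 7.74 rad/s, and 2ζω_n = 5.06 so ζ = 5.06/(2·7.74) = 0.327.
%OS = 100·exp(−πζ/√(1−ζ²)) = 33.7%.

%OS ≈ 33.7%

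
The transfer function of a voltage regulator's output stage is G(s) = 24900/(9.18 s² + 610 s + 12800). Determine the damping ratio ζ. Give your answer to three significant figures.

Dividing through by 9.18: denominator becomes s² + 66.45 s + 1394.
So ω_n = √1394 = 37.3 rad/s and ζ = 66.45/(2·37.3) = 0.890.

ζ ≈ 0.890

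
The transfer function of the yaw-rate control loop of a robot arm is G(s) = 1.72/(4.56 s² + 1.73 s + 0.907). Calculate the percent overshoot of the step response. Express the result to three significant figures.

%OS ≈ 22.8%

Dividing through by 4.56: denominator becomes s² + 0.3794 s + 0.1989.
So ω_n = √0.1989 = 0.446 rad/s and ζ = 0.3794/(2·0.446) = 0.425.
%OS = 100·exp(−πζ/√(1−ζ²)) = 22.8%.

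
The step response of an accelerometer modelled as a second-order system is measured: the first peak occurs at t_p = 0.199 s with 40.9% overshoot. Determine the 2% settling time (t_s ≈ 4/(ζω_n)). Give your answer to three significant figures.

t_s ≈ 0.890 s

ζ from %OS: ζ = |ln 0.409|/√(π²+ln²0.409) = 0.274.
t_p = π/ω_d ⇒ ω_d = 15.8 rad/s; then ω_n = ω_d/√(1−ζ²) = 16.4 rad/s.
t_s ≈ 4/(ζω_n) = 4/(0.274·16.4) = 0.890 s.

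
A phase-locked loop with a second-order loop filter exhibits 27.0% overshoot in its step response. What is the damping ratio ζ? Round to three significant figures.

From %OS = 100·exp(−πζ/√(1−ζ²)), invert to get ζ = −ln(OS)/√(π² + ln²(OS)) with OS = 0.270.
−ln 0.270 = 1.309, so ζ = 1.309/√(π² + 1.714) = 0.385.

ζ ≈ 0.385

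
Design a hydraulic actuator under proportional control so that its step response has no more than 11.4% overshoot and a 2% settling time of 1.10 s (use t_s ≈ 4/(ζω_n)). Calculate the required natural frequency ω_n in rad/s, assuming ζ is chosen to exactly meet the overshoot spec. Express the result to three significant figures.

ω_n ≈ 6.40 rad/s

Inverting the overshoot relation: ζ = |ln 0.114|/√(π² + ln²0.114) = 0.569.
Then ω_n = 4/(ζ t_s) = 4/(0.569 × 1.10) = 6.40 rad/s.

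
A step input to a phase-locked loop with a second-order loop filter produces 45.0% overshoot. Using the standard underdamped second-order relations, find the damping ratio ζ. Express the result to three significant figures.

From %OS = 100·exp(−πζ/√(1−ζ²)), invert to get ζ = −ln(OS)/√(π² + ln²(OS)) with OS = 0.450.
−ln 0.450 = 0.7985, so ζ = 0.7985/√(π² + 0.6376) = 0.246.

ζ ≈ 0.246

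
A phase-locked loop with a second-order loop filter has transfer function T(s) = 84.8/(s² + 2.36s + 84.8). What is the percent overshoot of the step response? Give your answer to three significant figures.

ω_n = √84.8 = 9.21 rad/s; ζ = 2.36/(2·9.21) = 0.128.
%OS = 100 e^{−πζ/√(1−ζ²)} with ζ = 0.128 gives 66.6%.

%OS ≈ 66.6%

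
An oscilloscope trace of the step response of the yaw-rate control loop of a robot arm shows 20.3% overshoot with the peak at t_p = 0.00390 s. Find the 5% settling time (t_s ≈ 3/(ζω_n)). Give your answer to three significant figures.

t_s ≈ 0.00734 s

ζ from %OS: ζ = |ln 0.203|/√(π²+ln²0.203) = 0.453.
From t_p = π/ω_d, ω_d = π/0.00390 = 806 rad/s, so ω_n = ω_d/√(1−ζ²) = 903 rad/s.
t_s ≈ 3/(ζω_n) = 3/(0.453·903) = 0.00734 s.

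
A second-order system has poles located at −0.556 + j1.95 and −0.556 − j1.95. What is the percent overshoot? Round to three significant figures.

%OS ≈ 40.8%

The poles are at −σ ± jω_d with σ = 0.556 and ω_d = 1.95, so ω_n = √(σ²+ω_d²) = 2.03 rad/s and ζ = σ/ω_n = 0.274.
%OS = 100 e^{−πζ/√(1−ζ²)} with ζ = 0.274 gives 40.8%.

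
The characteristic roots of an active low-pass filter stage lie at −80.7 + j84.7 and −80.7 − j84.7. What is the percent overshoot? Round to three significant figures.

%OS ≈ 5.01%

|pole| = ω_n = √(80.7² + 84.7²) = 117 rad/s; ζ = cos θ = σ/ω_n = 0.690.
%OS = 100 e^{−πζ/√(1−ζ²)} with ζ = 0.690 gives 5.01%.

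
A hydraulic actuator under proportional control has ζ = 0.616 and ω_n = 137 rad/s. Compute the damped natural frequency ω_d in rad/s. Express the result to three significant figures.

ω_d = ω_n√(1−ζ²) = 137·√0.621 = 108 rad/s.

ω_d ≈ 108 rad/s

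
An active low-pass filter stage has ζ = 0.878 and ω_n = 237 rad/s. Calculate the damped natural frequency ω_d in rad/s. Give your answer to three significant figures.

ω_d = ω_n√(1−ζ²) = 237·√0.229 = 113 rad/s.

ω_d ≈ 113 rad/s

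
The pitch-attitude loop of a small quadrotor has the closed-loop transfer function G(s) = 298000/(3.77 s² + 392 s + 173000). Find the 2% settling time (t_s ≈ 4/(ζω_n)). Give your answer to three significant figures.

Dividing through by 3.77: denominator becomes s² + 104.0 s + 45890.
So ω_n = √45890 = 214 rad/s and ζ = 104.0/(2·214) = 0.243.
t_s ≈ 4/(ζω_n) = 0.0769 s.

t_s ≈ 0.0769 s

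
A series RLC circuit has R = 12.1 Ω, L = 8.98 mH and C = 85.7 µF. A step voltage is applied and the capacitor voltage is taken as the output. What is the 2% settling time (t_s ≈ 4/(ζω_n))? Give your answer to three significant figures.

t_s ≈ 0.00594 s

For a series RLC circuit (capacitor voltage as output), ω_n = 1/√(LC) = 1/√(8.98 mH · 85.7 µF) = 1140 rad/s.
ζ = (R/2)·√(C/L) = (12.1/2)·√(85.7 µF/8.98 mH) = 0.591.
t_s ≈ 4/(ζω_n) = 0.00594 s.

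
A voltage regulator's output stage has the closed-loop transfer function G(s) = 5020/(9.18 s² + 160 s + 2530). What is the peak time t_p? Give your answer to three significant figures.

Dividing through by 9.18: denominator becomes s² + 17.43 s + 275.6.
So ω_n = √275.6 = 16.6 rad/s and ζ = 17.43/(2·16.6) = 0.525.
The damped frequency ω_d = ω_n√(1−ζ²) = 14.1 rad/s. t_p = π/ω_d = 0.222 s.

t_p ≈ 0.222 s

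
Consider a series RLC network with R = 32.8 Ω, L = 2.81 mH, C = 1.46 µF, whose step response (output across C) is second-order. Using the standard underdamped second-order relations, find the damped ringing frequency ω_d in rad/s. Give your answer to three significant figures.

For a series RLC circuit (capacitor voltage as output), ω_n = 1/√(LC) = 1/√(2.81 mH · 1.46 µF) = 15600 rad/s.
ζ = (R/2)·√(C/L) = (32.8/2)·√(1.46 µF/2.81 mH) = 0.374.
ω_d = ω_n√(1−ζ²) = 14500 rad/s.

ω_d ≈ 14500 rad/s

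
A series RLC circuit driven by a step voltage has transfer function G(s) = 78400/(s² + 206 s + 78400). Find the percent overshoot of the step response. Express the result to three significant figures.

%OS ≈ 28.9%

Matching coefficients with s² + 2ζω_n s + ω_n² gives ω_n² = 78400 ⇒ ω_n = 280 rad/s, and ζ = 206/(2ω_n) = 0.368.
%OS = 100·exp(−πζ/√(1−ζ²)) = 28.9%.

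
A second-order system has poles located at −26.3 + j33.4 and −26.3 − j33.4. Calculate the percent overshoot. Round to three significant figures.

The poles are at −σ ± jω_d with σ = 26.3 and ω_d = 33.4, so ω_n = √(σ²+ω_d²) = 42.5 rad/s and ζ = σ/ω_n = 0.619.
%OS = 100 e^{−πζ/√(1−ζ²)} with ζ = 0.619 gives 8.43%.

%OS ≈ 8.43%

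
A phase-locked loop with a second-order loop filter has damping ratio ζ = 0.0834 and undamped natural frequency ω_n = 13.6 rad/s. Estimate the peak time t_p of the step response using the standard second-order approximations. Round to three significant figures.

The damped frequency is ω_d = ω_n√(1−ζ²) = 13.6·√(1−0.00696) = 13.6 rad/s.
Peak time t_p = π/ω_d = π/13.6 = 0.232 s.

t_p ≈ 0.232 s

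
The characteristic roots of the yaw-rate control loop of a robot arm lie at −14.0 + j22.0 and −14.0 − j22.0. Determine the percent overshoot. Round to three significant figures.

%OS ≈ 13.5%

The poles are at −σ ± jω_d with σ = 14.0 and ω_d = 22.0, so ω_n = √(σ²+ω_d²) = 26.1 rad/s and ζ = σ/ω_n = 0.537.
Overshoot: exp(−π·0.537/√(1−0.537²)) = 0.135, i.e. 13.5%.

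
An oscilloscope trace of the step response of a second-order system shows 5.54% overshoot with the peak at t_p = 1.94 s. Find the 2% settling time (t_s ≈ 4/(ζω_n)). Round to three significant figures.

From the overshoot, ζ = −ln(OS)/√(π²+ln²(OS)) = 0.677.
t_p = π/ω_d ⇒ ω_d = 1.62 rad/s; then ω_n = ω_d/√(1−ζ²) = 2.20 rad/s.
t_s ≈ 4/(ζω_n) = 4/(0.677·2.20) = 2.68 s.

t_s ≈ 2.68 s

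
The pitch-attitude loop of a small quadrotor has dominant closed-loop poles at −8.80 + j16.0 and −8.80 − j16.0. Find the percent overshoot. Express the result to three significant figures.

%OS ≈ 17.8%

With σ = 8.80, ω_d = 16.0: ω_n = √(σ²+ω_d²) = 18.3 rad/s, ζ = σ/ω_n = 0.482.
Overshoot: exp(−π·0.482/√(1−0.482²)) = 0.178, i.e. 17.8%.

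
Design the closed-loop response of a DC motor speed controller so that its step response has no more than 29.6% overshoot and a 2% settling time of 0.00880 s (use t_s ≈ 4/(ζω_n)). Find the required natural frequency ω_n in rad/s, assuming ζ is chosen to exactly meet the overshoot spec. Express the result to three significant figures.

ω_n ≈ 1260 rad/s

From %OS = 100·exp(−πζ/√(1−ζ²)), invert to get ζ = −ln(OS)/√(π² + ln²(OS)) with OS = 0.296.
−ln 0.296 = 1.217, so ζ = 1.217/√(π² + 1.482) = 0.361.
From t_s ≈ 4/(ζω_n): ω_n = 4/(ζ·t_s) = 4/(0.361·0.00880) = 1260 rad/s.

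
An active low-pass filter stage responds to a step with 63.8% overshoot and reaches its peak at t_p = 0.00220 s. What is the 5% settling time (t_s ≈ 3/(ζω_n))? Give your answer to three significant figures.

The overshoot fixes ζ = −ln(OS)/√(π²+ln²(OS)) = 0.142.
From t_p = π/ω_d, ω_d = π/0.00220 = 1430 rad/s, so ω_n = ω_d/√(1−ζ²) = 1440 rad/s.
t_s ≈ 3/(ζω_n) = 3/(0.142·1440) = 0.0147 s.

t_s ≈ 0.0147 s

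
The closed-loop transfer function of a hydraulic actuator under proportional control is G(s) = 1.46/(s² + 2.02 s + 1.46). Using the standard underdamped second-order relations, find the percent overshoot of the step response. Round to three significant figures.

ω_n = √1.46 = 1.21 rad/s; ζ = 2.02/(2·1.21) = 0.836.
Overshoot: exp(−π·0.836/√(1−0.836²)) = 0.00836, i.e. 0.836%.

%OS ≈ 0.836%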